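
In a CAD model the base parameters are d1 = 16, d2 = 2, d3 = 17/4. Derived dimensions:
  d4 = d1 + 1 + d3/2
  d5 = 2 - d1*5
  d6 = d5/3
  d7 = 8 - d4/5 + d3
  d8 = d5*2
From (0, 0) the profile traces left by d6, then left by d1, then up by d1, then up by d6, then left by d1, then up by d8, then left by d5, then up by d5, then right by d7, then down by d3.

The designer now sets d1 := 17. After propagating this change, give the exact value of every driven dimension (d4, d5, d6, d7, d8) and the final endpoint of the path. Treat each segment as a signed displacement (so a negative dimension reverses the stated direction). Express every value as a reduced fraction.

Apply edit: d1 := 17
  d4 = d1 + 1 + d3/2 = 161/8
  d5 = 2 - d1*5 = -83
  d6 = d5/3 = -83/3
  d7 = 8 - d4/5 + d3 = 329/40
  d8 = d5*2 = -166
Walk from origin (0, 0):
  seg 1: left by d6 = -83/3 → (83/3, 0)
  seg 2: left by d1 = 17 → (32/3, 0)
  seg 3: up by d1 = 17 → (32/3, 17)
  seg 4: up by d6 = -83/3 → (32/3, -32/3)
  seg 5: left by d1 = 17 → (-19/3, -32/3)
  seg 6: up by d8 = -166 → (-19/3, -530/3)
  seg 7: left by d5 = -83 → (230/3, -530/3)
  seg 8: up by d5 = -83 → (230/3, -779/3)
  seg 9: right by d7 = 329/40 → (10187/120, -779/3)
  seg 10: down by d3 = 17/4 → (10187/120, -3167/12)

d4 = 161/8
d5 = -83
d6 = -83/3
d7 = 329/40
d8 = -166
endpoint = (10187/120, -3167/12)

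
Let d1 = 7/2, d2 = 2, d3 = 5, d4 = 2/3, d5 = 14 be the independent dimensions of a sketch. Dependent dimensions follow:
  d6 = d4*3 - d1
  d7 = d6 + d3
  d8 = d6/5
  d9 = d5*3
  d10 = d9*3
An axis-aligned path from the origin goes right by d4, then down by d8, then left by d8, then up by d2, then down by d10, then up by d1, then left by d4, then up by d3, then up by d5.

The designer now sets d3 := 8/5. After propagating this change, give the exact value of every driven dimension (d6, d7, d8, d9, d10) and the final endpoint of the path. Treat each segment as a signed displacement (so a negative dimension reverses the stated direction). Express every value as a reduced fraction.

d6 = -3/2
d7 = 1/10
d8 = -3/10
d9 = 42
d10 = 126
endpoint = (3/10, -523/5)

Apply edit: d3 := 8/5
  d6 = d4*3 - d1 = -3/2
  d7 = d6 + d3 = 1/10
  d8 = d6/5 = -3/10
  d9 = d5*3 = 42
  d10 = d9*3 = 126
Walk from origin (0, 0):
  seg 1: right by d4 = 2/3 → (2/3, 0)
  seg 2: down by d8 = -3/10 → (2/3, 3/10)
  seg 3: left by d8 = -3/10 → (29/30, 3/10)
  seg 4: up by d2 = 2 → (29/30, 23/10)
  seg 5: down by d10 = 126 → (29/30, -1237/10)
  seg 6: up by d1 = 7/2 → (29/30, -601/5)
  seg 7: left by d4 = 2/3 → (3/10, -601/5)
  seg 8: up by d3 = 8/5 → (3/10, -593/5)
  seg 9: up by d5 = 14 → (3/10, -523/5)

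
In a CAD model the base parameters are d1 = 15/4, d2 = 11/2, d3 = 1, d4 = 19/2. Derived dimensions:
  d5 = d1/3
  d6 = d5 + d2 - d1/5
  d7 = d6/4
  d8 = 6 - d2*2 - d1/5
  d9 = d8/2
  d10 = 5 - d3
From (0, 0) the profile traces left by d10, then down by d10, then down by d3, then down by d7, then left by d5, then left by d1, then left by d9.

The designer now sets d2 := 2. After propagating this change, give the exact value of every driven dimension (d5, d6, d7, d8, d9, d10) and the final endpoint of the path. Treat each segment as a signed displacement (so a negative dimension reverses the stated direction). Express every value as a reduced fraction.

Apply edit: d2 := 2
  d5 = d1/3 = 5/4
  d6 = d5 + d2 - d1/5 = 5/2
  d7 = d6/4 = 5/8
  d8 = 6 - d2*2 - d1/5 = 5/4
  d9 = d8/2 = 5/8
  d10 = 5 - d3 = 4
Walk from origin (0, 0):
  seg 1: left by d10 = 4 → (-4, 0)
  seg 2: down by d10 = 4 → (-4, -4)
  seg 3: down by d3 = 1 → (-4, -5)
  seg 4: down by d7 = 5/8 → (-4, -45/8)
  seg 5: left by d5 = 5/4 → (-21/4, -45/8)
  seg 6: left by d1 = 15/4 → (-9, -45/8)
  seg 7: left by d9 = 5/8 → (-77/8, -45/8)

d5 = 5/4
d6 = 5/2
d7 = 5/8
d8 = 5/4
d9 = 5/8
d10 = 4
endpoint = (-77/8, -45/8)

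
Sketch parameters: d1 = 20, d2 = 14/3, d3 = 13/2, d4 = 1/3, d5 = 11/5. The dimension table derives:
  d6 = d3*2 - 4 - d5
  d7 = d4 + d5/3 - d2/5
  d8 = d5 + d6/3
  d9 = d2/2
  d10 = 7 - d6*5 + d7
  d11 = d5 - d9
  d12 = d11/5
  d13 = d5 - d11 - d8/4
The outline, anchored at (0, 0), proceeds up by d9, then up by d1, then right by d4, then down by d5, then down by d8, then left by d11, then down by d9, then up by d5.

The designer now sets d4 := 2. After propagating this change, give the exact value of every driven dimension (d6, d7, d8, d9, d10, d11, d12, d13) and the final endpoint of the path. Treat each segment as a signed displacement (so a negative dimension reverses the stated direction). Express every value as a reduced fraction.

Apply edit: d4 := 2
  d6 = d3*2 - 4 - d5 = 34/5
  d7 = d4 + d5/3 - d2/5 = 9/5
  d8 = d5 + d6/3 = 67/15
  d9 = d2/2 = 7/3
  d10 = 7 - d6*5 + d7 = -126/5
  d11 = d5 - d9 = -2/15
  d12 = d11/5 = -2/75
  d13 = d5 - d11 - d8/4 = 73/60
Walk from origin (0, 0):
  seg 1: up by d9 = 7/3 → (0, 7/3)
  seg 2: up by d1 = 20 → (0, 67/3)
  seg 3: right by d4 = 2 → (2, 67/3)
  seg 4: down by d5 = 11/5 → (2, 302/15)
  seg 5: down by d8 = 67/15 → (2, 47/3)
  seg 6: left by d11 = -2/15 → (32/15, 47/3)
  seg 7: down by d9 = 7/3 → (32/15, 40/3)
  seg 8: up by d5 = 11/5 → (32/15, 233/15)

d6 = 34/5
d7 = 9/5
d8 = 67/15
d9 = 7/3
d10 = -126/5
d11 = -2/15
d12 = -2/75
d13 = 73/60
endpoint = (32/15, 233/15)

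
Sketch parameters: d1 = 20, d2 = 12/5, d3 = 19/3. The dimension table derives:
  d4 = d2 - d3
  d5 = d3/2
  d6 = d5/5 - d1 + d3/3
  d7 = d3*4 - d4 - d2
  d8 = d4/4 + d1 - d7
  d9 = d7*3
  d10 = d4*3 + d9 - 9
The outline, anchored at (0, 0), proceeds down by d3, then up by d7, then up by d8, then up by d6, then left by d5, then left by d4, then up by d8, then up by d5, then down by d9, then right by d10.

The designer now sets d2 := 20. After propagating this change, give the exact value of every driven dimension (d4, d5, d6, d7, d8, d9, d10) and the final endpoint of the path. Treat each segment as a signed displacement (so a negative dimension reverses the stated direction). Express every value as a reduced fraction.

d4 = 41/3
d5 = 19/6
d6 = -1553/90
d7 = -25/3
d8 = 127/4
d9 = -25
d10 = 7
endpoint = (-59/6, 5377/90)

Apply edit: d2 := 20
  d4 = d2 - d3 = 41/3
  d5 = d3/2 = 19/6
  d6 = d5/5 - d1 + d3/3 = -1553/90
  d7 = d3*4 - d4 - d2 = -25/3
  d8 = d4/4 + d1 - d7 = 127/4
  d9 = d7*3 = -25
  d10 = d4*3 + d9 - 9 = 7
Walk from origin (0, 0):
  seg 1: down by d3 = 19/3 → (0, -19/3)
  seg 2: up by d7 = -25/3 → (0, -44/3)
  seg 3: up by d8 = 127/4 → (0, 205/12)
  seg 4: up by d6 = -1553/90 → (0, -31/180)
  seg 5: left by d5 = 19/6 → (-19/6, -31/180)
  seg 6: left by d4 = 41/3 → (-101/6, -31/180)
  seg 7: up by d8 = 127/4 → (-101/6, 1421/45)
  seg 8: up by d5 = 19/6 → (-101/6, 3127/90)
  seg 9: down by d9 = -25 → (-101/6, 5377/90)
  seg 10: right by d10 = 7 → (-59/6, 5377/90)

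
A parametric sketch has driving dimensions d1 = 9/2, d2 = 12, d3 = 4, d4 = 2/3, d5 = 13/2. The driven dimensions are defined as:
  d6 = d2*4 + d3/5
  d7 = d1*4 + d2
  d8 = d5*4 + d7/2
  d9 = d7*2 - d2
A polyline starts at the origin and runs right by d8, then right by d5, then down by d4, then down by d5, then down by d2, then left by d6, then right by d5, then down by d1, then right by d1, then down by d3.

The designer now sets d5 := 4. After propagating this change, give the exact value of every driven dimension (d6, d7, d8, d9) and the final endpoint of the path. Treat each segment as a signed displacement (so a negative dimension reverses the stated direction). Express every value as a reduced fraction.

d6 = 244/5
d7 = 30
d8 = 31
d9 = 48
endpoint = (-53/10, -151/6)

Apply edit: d5 := 4
  d6 = d2*4 + d3/5 = 244/5
  d7 = d1*4 + d2 = 30
  d8 = d5*4 + d7/2 = 31
  d9 = d7*2 - d2 = 48
Walk from origin (0, 0):
  seg 1: right by d8 = 31 → (31, 0)
  seg 2: right by d5 = 4 → (35, 0)
  seg 3: down by d4 = 2/3 → (35, -2/3)
  seg 4: down by d5 = 4 → (35, -14/3)
  seg 5: down by d2 = 12 → (35, -50/3)
  seg 6: left by d6 = 244/5 → (-69/5, -50/3)
  seg 7: right by d5 = 4 → (-49/5, -50/3)
  seg 8: down by d1 = 9/2 → (-49/5, -127/6)
  seg 9: right by d1 = 9/2 → (-53/10, -127/6)
  seg 10: down by d3 = 4 → (-53/10, -151/6)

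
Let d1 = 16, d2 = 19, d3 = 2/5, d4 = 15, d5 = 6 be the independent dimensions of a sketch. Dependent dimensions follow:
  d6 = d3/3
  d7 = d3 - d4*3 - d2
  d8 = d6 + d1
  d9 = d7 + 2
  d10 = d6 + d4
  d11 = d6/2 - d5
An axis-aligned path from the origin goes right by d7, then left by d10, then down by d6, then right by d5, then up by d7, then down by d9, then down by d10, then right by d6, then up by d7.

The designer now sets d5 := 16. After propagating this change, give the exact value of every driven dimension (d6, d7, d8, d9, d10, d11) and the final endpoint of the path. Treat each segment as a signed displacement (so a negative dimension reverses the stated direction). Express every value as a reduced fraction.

d6 = 2/15
d7 = -318/5
d8 = 242/15
d9 = -308/5
d10 = 227/15
d11 = -239/15
endpoint = (-313/5, -1213/15)

Apply edit: d5 := 16
  d6 = d3/3 = 2/15
  d7 = d3 - d4*3 - d2 = -318/5
  d8 = d6 + d1 = 242/15
  d9 = d7 + 2 = -308/5
  d10 = d6 + d4 = 227/15
  d11 = d6/2 - d5 = -239/15
Walk from origin (0, 0):
  seg 1: right by d7 = -318/5 → (-318/5, 0)
  seg 2: left by d10 = 227/15 → (-1181/15, 0)
  seg 3: down by d6 = 2/15 → (-1181/15, -2/15)
  seg 4: right by d5 = 16 → (-941/15, -2/15)
  seg 5: up by d7 = -318/5 → (-941/15, -956/15)
  seg 6: down by d9 = -308/5 → (-941/15, -32/15)
  seg 7: down by d10 = 227/15 → (-941/15, -259/15)
  seg 8: right by d6 = 2/15 → (-313/5, -259/15)
  seg 9: up by d7 = -318/5 → (-313/5, -1213/15)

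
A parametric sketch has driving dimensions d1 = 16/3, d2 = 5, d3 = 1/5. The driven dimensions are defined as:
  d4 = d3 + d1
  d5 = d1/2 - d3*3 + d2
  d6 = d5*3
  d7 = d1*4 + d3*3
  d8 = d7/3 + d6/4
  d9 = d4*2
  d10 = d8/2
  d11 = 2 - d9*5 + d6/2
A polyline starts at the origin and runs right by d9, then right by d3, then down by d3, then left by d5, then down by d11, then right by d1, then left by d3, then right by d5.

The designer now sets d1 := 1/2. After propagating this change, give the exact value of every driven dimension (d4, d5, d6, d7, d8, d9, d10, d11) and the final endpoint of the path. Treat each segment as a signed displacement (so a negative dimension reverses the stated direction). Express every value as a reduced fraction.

Apply edit: d1 := 1/2
  d4 = d3 + d1 = 7/10
  d5 = d1/2 - d3*3 + d2 = 93/20
  d6 = d5*3 = 279/20
  d7 = d1*4 + d3*3 = 13/5
  d8 = d7/3 + d6/4 = 209/48
  d9 = d4*2 = 7/5
  d10 = d8/2 = 209/96
  d11 = 2 - d9*5 + d6/2 = 79/40
Walk from origin (0, 0):
  seg 1: right by d9 = 7/5 → (7/5, 0)
  seg 2: right by d3 = 1/5 → (8/5, 0)
  seg 3: down by d3 = 1/5 → (8/5, -1/5)
  seg 4: left by d5 = 93/20 → (-61/20, -1/5)
  seg 5: down by d11 = 79/40 → (-61/20, -87/40)
  seg 6: right by d1 = 1/2 → (-51/20, -87/40)
  seg 7: left by d3 = 1/5 → (-11/4, -87/40)
  seg 8: right by d5 = 93/20 → (19/10, -87/40)

d4 = 7/10
d5 = 93/20
d6 = 279/20
d7 = 13/5
d8 = 209/48
d9 = 7/5
d10 = 209/96
d11 = 79/40
endpoint = (19/10, -87/40)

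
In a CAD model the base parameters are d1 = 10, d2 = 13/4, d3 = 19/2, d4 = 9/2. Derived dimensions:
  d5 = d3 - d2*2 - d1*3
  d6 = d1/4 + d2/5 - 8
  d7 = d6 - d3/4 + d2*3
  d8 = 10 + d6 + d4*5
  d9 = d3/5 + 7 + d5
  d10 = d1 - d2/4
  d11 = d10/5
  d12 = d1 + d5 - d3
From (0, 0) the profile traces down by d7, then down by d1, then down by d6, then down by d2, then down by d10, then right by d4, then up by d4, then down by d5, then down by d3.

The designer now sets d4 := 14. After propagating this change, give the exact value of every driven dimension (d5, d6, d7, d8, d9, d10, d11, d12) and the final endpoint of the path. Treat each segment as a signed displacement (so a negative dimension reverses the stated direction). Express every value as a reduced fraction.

Apply edit: d4 := 14
  d5 = d3 - d2*2 - d1*3 = -27
  d6 = d1/4 + d2/5 - 8 = -97/20
  d7 = d6 - d3/4 + d2*3 = 101/40
  d8 = 10 + d6 + d4*5 = 1503/20
  d9 = d3/5 + 7 + d5 = -181/10
  d10 = d1 - d2/4 = 147/16
  d11 = d10/5 = 147/80
  d12 = d1 + d5 - d3 = -53/2
Walk from origin (0, 0):
  seg 1: down by d7 = 101/40 → (0, -101/40)
  seg 2: down by d1 = 10 → (0, -501/40)
  seg 3: down by d6 = -97/20 → (0, -307/40)
  seg 4: down by d2 = 13/4 → (0, -437/40)
  seg 5: down by d10 = 147/16 → (0, -1609/80)
  seg 6: right by d4 = 14 → (14, -1609/80)
  seg 7: up by d4 = 14 → (14, -489/80)
  seg 8: down by d5 = -27 → (14, 1671/80)
  seg 9: down by d3 = 19/2 → (14, 911/80)

d5 = -27
d6 = -97/20
d7 = 101/40
d8 = 1503/20
d9 = -181/10
d10 = 147/16
d11 = 147/80
d12 = -53/2
endpoint = (14, 911/80)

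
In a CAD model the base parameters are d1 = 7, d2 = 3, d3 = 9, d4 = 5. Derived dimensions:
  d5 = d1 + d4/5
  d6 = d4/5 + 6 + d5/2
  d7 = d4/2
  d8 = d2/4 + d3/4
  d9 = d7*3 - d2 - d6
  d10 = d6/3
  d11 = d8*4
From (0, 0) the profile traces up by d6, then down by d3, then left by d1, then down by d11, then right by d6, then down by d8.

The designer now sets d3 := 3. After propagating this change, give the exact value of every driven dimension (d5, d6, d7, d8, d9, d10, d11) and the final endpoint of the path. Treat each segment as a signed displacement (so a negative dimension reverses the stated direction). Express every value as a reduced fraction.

d5 = 8
d6 = 11
d7 = 5/2
d8 = 3/2
d9 = -13/2
d10 = 11/3
d11 = 6
endpoint = (4, 1/2)

Apply edit: d3 := 3
  d5 = d1 + d4/5 = 8
  d6 = d4/5 + 6 + d5/2 = 11
  d7 = d4/2 = 5/2
  d8 = d2/4 + d3/4 = 3/2
  d9 = d7*3 - d2 - d6 = -13/2
  d10 = d6/3 = 11/3
  d11 = d8*4 = 6
Walk from origin (0, 0):
  seg 1: up by d6 = 11 → (0, 11)
  seg 2: down by d3 = 3 → (0, 8)
  seg 3: left by d1 = 7 → (-7, 8)
  seg 4: down by d11 = 6 → (-7, 2)
  seg 5: right by d6 = 11 → (4, 2)
  seg 6: down by d8 = 3/2 → (4, 1/2)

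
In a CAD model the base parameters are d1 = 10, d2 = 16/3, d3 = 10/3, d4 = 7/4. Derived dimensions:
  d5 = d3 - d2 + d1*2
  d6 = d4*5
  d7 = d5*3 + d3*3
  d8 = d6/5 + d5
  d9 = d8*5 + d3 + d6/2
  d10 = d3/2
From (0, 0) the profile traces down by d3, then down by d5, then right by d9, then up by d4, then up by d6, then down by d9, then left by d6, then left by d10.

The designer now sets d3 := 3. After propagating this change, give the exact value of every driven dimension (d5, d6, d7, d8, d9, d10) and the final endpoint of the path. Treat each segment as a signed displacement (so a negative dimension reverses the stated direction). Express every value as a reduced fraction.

Apply edit: d3 := 3
  d5 = d3 - d2 + d1*2 = 53/3
  d6 = d4*5 = 35/4
  d7 = d5*3 + d3*3 = 62
  d8 = d6/5 + d5 = 233/12
  d9 = d8*5 + d3 + d6/2 = 2507/24
  d10 = d3/2 = 3/2
Walk from origin (0, 0):
  seg 1: down by d3 = 3 → (0, -3)
  seg 2: down by d5 = 53/3 → (0, -62/3)
  seg 3: right by d9 = 2507/24 → (2507/24, -62/3)
  seg 4: up by d4 = 7/4 → (2507/24, -227/12)
  seg 5: up by d6 = 35/4 → (2507/24, -61/6)
  seg 6: down by d9 = 2507/24 → (2507/24, -917/8)
  seg 7: left by d6 = 35/4 → (2297/24, -917/8)
  seg 8: left by d10 = 3/2 → (2261/24, -917/8)

d5 = 53/3
d6 = 35/4
d7 = 62
d8 = 233/12
d9 = 2507/24
d10 = 3/2
endpoint = (2261/24, -917/8)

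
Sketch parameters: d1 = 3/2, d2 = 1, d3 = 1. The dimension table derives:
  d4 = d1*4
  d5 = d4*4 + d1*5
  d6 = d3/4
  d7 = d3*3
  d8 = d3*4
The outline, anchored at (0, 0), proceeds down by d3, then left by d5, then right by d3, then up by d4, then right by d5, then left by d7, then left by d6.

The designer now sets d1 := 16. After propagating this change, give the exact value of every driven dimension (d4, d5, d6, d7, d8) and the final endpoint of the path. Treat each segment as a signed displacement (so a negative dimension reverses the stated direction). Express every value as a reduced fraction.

d4 = 64
d5 = 336
d6 = 1/4
d7 = 3
d8 = 4
endpoint = (-9/4, 63)

Apply edit: d1 := 16
  d4 = d1*4 = 64
  d5 = d4*4 + d1*5 = 336
  d6 = d3/4 = 1/4
  d7 = d3*3 = 3
  d8 = d3*4 = 4
Walk from origin (0, 0):
  seg 1: down by d3 = 1 → (0, -1)
  seg 2: left by d5 = 336 → (-336, -1)
  seg 3: right by d3 = 1 → (-335, -1)
  seg 4: up by d4 = 64 → (-335, 63)
  seg 5: right by d5 = 336 → (1, 63)
  seg 6: left by d7 = 3 → (-2, 63)
  seg 7: left by d6 = 1/4 → (-9/4, 63)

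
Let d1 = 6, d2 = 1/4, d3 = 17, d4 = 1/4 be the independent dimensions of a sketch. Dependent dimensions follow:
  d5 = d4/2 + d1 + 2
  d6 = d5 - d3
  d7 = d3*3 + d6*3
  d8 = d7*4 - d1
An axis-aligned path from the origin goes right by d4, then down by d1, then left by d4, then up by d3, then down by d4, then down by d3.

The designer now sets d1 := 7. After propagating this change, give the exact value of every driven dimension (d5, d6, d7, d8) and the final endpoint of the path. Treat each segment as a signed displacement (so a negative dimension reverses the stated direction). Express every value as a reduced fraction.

d5 = 73/8
d6 = -63/8
d7 = 219/8
d8 = 205/2
endpoint = (0, -29/4)

Apply edit: d1 := 7
  d5 = d4/2 + d1 + 2 = 73/8
  d6 = d5 - d3 = -63/8
  d7 = d3*3 + d6*3 = 219/8
  d8 = d7*4 - d1 = 205/2
Walk from origin (0, 0):
  seg 1: right by d4 = 1/4 → (1/4, 0)
  seg 2: down by d1 = 7 → (1/4, -7)
  seg 3: left by d4 = 1/4 → (0, -7)
  seg 4: up by d3 = 17 → (0, 10)
  seg 5: down by d4 = 1/4 → (0, 39/4)
  seg 6: down by d3 = 17 → (0, -29/4)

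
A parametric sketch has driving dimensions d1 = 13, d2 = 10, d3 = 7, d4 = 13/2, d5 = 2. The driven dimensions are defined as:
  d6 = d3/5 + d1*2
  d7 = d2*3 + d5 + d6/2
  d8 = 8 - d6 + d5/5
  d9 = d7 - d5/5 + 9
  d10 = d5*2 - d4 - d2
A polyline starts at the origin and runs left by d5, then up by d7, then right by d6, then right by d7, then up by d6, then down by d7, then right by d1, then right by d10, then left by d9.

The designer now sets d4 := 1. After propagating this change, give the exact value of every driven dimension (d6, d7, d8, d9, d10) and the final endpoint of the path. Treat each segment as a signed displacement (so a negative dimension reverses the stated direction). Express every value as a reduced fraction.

Apply edit: d4 := 1
  d6 = d3/5 + d1*2 = 137/5
  d7 = d2*3 + d5 + d6/2 = 457/10
  d8 = 8 - d6 + d5/5 = -19
  d9 = d7 - d5/5 + 9 = 543/10
  d10 = d5*2 - d4 - d2 = -7
Walk from origin (0, 0):
  seg 1: left by d5 = 2 → (-2, 0)
  seg 2: up by d7 = 457/10 → (-2, 457/10)
  seg 3: right by d6 = 137/5 → (127/5, 457/10)
  seg 4: right by d7 = 457/10 → (711/10, 457/10)
  seg 5: up by d6 = 137/5 → (711/10, 731/10)
  seg 6: down by d7 = 457/10 → (711/10, 137/5)
  seg 7: right by d1 = 13 → (841/10, 137/5)
  seg 8: right by d10 = -7 → (771/10, 137/5)
  seg 9: left by d9 = 543/10 → (114/5, 137/5)

d6 = 137/5
d7 = 457/10
d8 = -19
d9 = 543/10
d10 = -7
endpoint = (114/5, 137/5)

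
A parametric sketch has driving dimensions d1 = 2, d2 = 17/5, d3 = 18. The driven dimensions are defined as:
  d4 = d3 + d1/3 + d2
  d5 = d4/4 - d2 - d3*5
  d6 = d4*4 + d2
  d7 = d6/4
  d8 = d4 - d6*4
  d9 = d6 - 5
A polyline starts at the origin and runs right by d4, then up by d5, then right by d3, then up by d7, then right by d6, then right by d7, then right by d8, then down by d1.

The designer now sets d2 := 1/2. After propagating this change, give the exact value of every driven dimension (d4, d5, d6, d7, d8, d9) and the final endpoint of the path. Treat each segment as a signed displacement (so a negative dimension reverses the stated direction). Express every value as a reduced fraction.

Apply edit: d2 := 1/2
  d4 = d3 + d1/3 + d2 = 115/6
  d5 = d4/4 - d2 - d3*5 = -2057/24
  d6 = d4*4 + d2 = 463/6
  d7 = d6/4 = 463/24
  d8 = d4 - d6*4 = -579/2
  d9 = d6 - 5 = 433/6
Walk from origin (0, 0):
  seg 1: right by d4 = 115/6 → (115/6, 0)
  seg 2: up by d5 = -2057/24 → (115/6, -2057/24)
  seg 3: right by d3 = 18 → (223/6, -2057/24)
  seg 4: up by d7 = 463/24 → (223/6, -797/12)
  seg 5: right by d6 = 463/6 → (343/3, -797/12)
  seg 6: right by d7 = 463/24 → (1069/8, -797/12)
  seg 7: right by d8 = -579/2 → (-1247/8, -797/12)
  seg 8: down by d1 = 2 → (-1247/8, -821/12)

d4 = 115/6
d5 = -2057/24
d6 = 463/6
d7 = 463/24
d8 = -579/2
d9 = 433/6
endpoint = (-1247/8, -821/12)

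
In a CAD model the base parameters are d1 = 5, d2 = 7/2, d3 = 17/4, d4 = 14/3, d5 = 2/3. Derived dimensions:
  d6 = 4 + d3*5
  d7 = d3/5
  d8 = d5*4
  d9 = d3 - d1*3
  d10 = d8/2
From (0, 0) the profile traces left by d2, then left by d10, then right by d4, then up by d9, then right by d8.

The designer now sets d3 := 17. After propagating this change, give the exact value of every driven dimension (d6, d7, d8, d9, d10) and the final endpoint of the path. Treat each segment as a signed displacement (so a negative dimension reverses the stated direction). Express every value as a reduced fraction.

Apply edit: d3 := 17
  d6 = 4 + d3*5 = 89
  d7 = d3/5 = 17/5
  d8 = d5*4 = 8/3
  d9 = d3 - d1*3 = 2
  d10 = d8/2 = 4/3
Walk from origin (0, 0):
  seg 1: left by d2 = 7/2 → (-7/2, 0)
  seg 2: left by d10 = 4/3 → (-29/6, 0)
  seg 3: right by d4 = 14/3 → (-1/6, 0)
  seg 4: up by d9 = 2 → (-1/6, 2)
  seg 5: right by d8 = 8/3 → (5/2, 2)

d6 = 89
d7 = 17/5
d8 = 8/3
d9 = 2
d10 = 4/3
endpoint = (5/2, 2)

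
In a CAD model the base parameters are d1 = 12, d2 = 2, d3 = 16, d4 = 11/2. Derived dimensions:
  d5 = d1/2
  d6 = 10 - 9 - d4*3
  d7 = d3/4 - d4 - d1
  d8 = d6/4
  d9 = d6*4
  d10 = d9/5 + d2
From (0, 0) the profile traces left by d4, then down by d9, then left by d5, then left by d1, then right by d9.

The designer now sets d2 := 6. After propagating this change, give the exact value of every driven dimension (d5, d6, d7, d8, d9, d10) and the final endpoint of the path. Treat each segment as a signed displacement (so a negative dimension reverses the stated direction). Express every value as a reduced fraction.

Apply edit: d2 := 6
  d5 = d1/2 = 6
  d6 = 10 - 9 - d4*3 = -31/2
  d7 = d3/4 - d4 - d1 = -27/2
  d8 = d6/4 = -31/8
  d9 = d6*4 = -62
  d10 = d9/5 + d2 = -32/5
Walk from origin (0, 0):
  seg 1: left by d4 = 11/2 → (-11/2, 0)
  seg 2: down by d9 = -62 → (-11/2, 62)
  seg 3: left by d5 = 6 → (-23/2, 62)
  seg 4: left by d1 = 12 → (-47/2, 62)
  seg 5: right by d9 = -62 → (-171/2, 62)

d5 = 6
d6 = -31/2
d7 = -27/2
d8 = -31/8
d9 = -62
d10 = -32/5
endpoint = (-171/2, 62)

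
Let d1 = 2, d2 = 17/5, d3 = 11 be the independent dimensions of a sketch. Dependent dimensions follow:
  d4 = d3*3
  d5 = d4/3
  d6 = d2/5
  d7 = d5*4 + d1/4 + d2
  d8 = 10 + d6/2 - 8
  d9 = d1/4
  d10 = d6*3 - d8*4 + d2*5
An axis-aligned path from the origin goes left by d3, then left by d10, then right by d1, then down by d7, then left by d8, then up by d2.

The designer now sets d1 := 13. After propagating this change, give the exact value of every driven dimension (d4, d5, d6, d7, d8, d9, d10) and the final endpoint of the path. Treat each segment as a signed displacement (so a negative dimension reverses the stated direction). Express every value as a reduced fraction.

d4 = 33
d5 = 11
d6 = 17/25
d7 = 1013/20
d8 = 117/50
d9 = 13/4
d10 = 242/25
endpoint = (-501/50, -189/4)

Apply edit: d1 := 13
  d4 = d3*3 = 33
  d5 = d4/3 = 11
  d6 = d2/5 = 17/25
  d7 = d5*4 + d1/4 + d2 = 1013/20
  d8 = 10 + d6/2 - 8 = 117/50
  d9 = d1/4 = 13/4
  d10 = d6*3 - d8*4 + d2*5 = 242/25
Walk from origin (0, 0):
  seg 1: left by d3 = 11 → (-11, 0)
  seg 2: left by d10 = 242/25 → (-517/25, 0)
  seg 3: right by d1 = 13 → (-192/25, 0)
  seg 4: down by d7 = 1013/20 → (-192/25, -1013/20)
  seg 5: left by d8 = 117/50 → (-501/50, -1013/20)
  seg 6: up by d2 = 17/5 → (-501/50, -189/4)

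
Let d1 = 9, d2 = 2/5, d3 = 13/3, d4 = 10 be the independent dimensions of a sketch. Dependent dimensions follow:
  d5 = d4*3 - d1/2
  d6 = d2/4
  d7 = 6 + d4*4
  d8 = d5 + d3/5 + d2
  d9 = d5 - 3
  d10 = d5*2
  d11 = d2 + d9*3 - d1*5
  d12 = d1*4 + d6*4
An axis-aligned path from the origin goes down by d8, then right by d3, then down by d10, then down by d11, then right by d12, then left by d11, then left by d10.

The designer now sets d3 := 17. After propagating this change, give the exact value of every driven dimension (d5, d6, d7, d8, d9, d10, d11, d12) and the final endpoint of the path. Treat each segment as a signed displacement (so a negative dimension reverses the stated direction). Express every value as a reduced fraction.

Apply edit: d3 := 17
  d5 = d4*3 - d1/2 = 51/2
  d6 = d2/4 = 1/10
  d7 = 6 + d4*4 = 46
  d8 = d5 + d3/5 + d2 = 293/10
  d9 = d5 - 3 = 45/2
  d10 = d5*2 = 51
  d11 = d2 + d9*3 - d1*5 = 229/10
  d12 = d1*4 + d6*4 = 182/5
Walk from origin (0, 0):
  seg 1: down by d8 = 293/10 → (0, -293/10)
  seg 2: right by d3 = 17 → (17, -293/10)
  seg 3: down by d10 = 51 → (17, -803/10)
  seg 4: down by d11 = 229/10 → (17, -516/5)
  seg 5: right by d12 = 182/5 → (267/5, -516/5)
  seg 6: left by d11 = 229/10 → (61/2, -516/5)
  seg 7: left by d10 = 51 → (-41/2, -516/5)

d5 = 51/2
d6 = 1/10
d7 = 46
d8 = 293/10
d9 = 45/2
d10 = 51
d11 = 229/10
d12 = 182/5
endpoint = (-41/2, -516/5)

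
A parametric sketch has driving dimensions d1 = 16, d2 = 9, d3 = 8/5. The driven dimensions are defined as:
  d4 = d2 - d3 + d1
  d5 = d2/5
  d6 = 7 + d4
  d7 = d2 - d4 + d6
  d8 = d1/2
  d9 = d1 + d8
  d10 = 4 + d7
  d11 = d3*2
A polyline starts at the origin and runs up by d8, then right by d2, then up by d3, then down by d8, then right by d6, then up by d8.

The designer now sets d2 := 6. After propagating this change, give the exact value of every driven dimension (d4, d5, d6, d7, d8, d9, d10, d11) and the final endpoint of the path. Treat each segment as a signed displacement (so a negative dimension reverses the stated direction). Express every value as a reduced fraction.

Apply edit: d2 := 6
  d4 = d2 - d3 + d1 = 102/5
  d5 = d2/5 = 6/5
  d6 = 7 + d4 = 137/5
  d7 = d2 - d4 + d6 = 13
  d8 = d1/2 = 8
  d9 = d1 + d8 = 24
  d10 = 4 + d7 = 17
  d11 = d3*2 = 16/5
Walk from origin (0, 0):
  seg 1: up by d8 = 8 → (0, 8)
  seg 2: right by d2 = 6 → (6, 8)
  seg 3: up by d3 = 8/5 → (6, 48/5)
  seg 4: down by d8 = 8 → (6, 8/5)
  seg 5: right by d6 = 137/5 → (167/5, 8/5)
  seg 6: up by d8 = 8 → (167/5, 48/5)

d4 = 102/5
d5 = 6/5
d6 = 137/5
d7 = 13
d8 = 8
d9 = 24
d10 = 17
d11 = 16/5
endpoint = (167/5, 48/5)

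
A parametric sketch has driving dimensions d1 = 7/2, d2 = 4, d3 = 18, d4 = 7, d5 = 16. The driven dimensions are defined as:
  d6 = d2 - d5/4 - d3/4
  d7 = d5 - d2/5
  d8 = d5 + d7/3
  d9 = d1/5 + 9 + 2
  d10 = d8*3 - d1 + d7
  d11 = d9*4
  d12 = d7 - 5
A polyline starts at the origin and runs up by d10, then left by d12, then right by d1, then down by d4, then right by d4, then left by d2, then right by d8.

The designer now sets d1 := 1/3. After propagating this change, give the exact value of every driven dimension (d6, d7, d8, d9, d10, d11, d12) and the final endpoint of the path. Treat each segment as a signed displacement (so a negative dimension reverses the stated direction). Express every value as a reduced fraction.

Apply edit: d1 := 1/3
  d6 = d2 - d5/4 - d3/4 = -9/2
  d7 = d5 - d2/5 = 76/5
  d8 = d5 + d7/3 = 316/15
  d9 = d1/5 + 9 + 2 = 166/15
  d10 = d8*3 - d1 + d7 = 1171/15
  d11 = d9*4 = 664/15
  d12 = d7 - 5 = 51/5
Walk from origin (0, 0):
  seg 1: up by d10 = 1171/15 → (0, 1171/15)
  seg 2: left by d12 = 51/5 → (-51/5, 1171/15)
  seg 3: right by d1 = 1/3 → (-148/15, 1171/15)
  seg 4: down by d4 = 7 → (-148/15, 1066/15)
  seg 5: right by d4 = 7 → (-43/15, 1066/15)
  seg 6: left by d2 = 4 → (-103/15, 1066/15)
  seg 7: right by d8 = 316/15 → (71/5, 1066/15)

d6 = -9/2
d7 = 76/5
d8 = 316/15
d9 = 166/15
d10 = 1171/15
d11 = 664/15
d12 = 51/5
endpoint = (71/5, 1066/15)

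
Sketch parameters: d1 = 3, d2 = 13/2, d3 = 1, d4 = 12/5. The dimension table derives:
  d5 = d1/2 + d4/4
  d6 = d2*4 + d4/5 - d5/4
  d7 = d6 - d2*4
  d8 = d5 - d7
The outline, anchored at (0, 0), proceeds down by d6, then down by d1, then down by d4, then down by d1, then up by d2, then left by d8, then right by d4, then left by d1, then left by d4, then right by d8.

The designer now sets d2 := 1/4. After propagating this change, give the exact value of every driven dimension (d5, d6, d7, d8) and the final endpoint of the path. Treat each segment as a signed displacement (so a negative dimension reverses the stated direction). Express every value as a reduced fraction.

d5 = 21/10
d6 = 191/200
d7 = -9/200
d8 = 429/200
endpoint = (-3, -1821/200)

Apply edit: d2 := 1/4
  d5 = d1/2 + d4/4 = 21/10
  d6 = d2*4 + d4/5 - d5/4 = 191/200
  d7 = d6 - d2*4 = -9/200
  d8 = d5 - d7 = 429/200
Walk from origin (0, 0):
  seg 1: down by d6 = 191/200 → (0, -191/200)
  seg 2: down by d1 = 3 → (0, -791/200)
  seg 3: down by d4 = 12/5 → (0, -1271/200)
  seg 4: down by d1 = 3 → (0, -1871/200)
  seg 5: up by d2 = 1/4 → (0, -1821/200)
  seg 6: left by d8 = 429/200 → (-429/200, -1821/200)
  seg 7: right by d4 = 12/5 → (51/200, -1821/200)
  seg 8: left by d1 = 3 → (-549/200, -1821/200)
  seg 9: left by d4 = 12/5 → (-1029/200, -1821/200)
  seg 10: right by d8 = 429/200 → (-3, -1821/200)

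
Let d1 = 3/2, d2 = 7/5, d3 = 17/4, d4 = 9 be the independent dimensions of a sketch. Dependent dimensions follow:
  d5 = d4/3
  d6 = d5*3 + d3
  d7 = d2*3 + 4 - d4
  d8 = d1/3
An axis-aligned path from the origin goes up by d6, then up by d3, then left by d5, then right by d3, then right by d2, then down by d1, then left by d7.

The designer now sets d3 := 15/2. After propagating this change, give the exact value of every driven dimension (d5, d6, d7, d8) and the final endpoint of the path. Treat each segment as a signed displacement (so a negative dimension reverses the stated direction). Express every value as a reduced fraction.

Apply edit: d3 := 15/2
  d5 = d4/3 = 3
  d6 = d5*3 + d3 = 33/2
  d7 = d2*3 + 4 - d4 = -4/5
  d8 = d1/3 = 1/2
Walk from origin (0, 0):
  seg 1: up by d6 = 33/2 → (0, 33/2)
  seg 2: up by d3 = 15/2 → (0, 24)
  seg 3: left by d5 = 3 → (-3, 24)
  seg 4: right by d3 = 15/2 → (9/2, 24)
  seg 5: right by d2 = 7/5 → (59/10, 24)
  seg 6: down by d1 = 3/2 → (59/10, 45/2)
  seg 7: left by d7 = -4/5 → (67/10, 45/2)

d5 = 3
d6 = 33/2
d7 = -4/5
d8 = 1/2
endpoint = (67/10, 45/2)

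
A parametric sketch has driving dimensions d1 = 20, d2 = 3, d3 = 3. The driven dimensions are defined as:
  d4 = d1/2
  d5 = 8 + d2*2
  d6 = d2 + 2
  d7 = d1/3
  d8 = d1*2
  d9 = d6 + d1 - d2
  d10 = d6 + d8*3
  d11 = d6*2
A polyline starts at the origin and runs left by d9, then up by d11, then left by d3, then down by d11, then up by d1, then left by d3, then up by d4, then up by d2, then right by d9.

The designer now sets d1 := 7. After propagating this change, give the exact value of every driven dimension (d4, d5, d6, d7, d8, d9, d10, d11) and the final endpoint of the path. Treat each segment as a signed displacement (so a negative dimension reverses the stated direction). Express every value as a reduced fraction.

d4 = 7/2
d5 = 14
d6 = 5
d7 = 7/3
d8 = 14
d9 = 9
d10 = 47
d11 = 10
endpoint = (-6, 27/2)

Apply edit: d1 := 7
  d4 = d1/2 = 7/2
  d5 = 8 + d2*2 = 14
  d6 = d2 + 2 = 5
  d7 = d1/3 = 7/3
  d8 = d1*2 = 14
  d9 = d6 + d1 - d2 = 9
  d10 = d6 + d8*3 = 47
  d11 = d6*2 = 10
Walk from origin (0, 0):
  seg 1: left by d9 = 9 → (-9, 0)
  seg 2: up by d11 = 10 → (-9, 10)
  seg 3: left by d3 = 3 → (-12, 10)
  seg 4: down by d11 = 10 → (-12, 0)
  seg 5: up by d1 = 7 → (-12, 7)
  seg 6: left by d3 = 3 → (-15, 7)
  seg 7: up by d4 = 7/2 → (-15, 21/2)
  seg 8: up by d2 = 3 → (-15, 27/2)
  seg 9: right by d9 = 9 → (-6, 27/2)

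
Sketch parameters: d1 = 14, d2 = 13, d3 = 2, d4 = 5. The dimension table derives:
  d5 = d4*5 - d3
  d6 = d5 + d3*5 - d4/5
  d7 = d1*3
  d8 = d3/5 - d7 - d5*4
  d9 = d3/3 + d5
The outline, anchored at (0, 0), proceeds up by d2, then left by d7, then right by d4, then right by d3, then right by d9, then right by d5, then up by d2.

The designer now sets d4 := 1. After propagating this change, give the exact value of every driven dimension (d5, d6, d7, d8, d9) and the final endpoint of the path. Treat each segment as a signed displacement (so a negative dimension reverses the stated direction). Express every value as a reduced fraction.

Apply edit: d4 := 1
  d5 = d4*5 - d3 = 3
  d6 = d5 + d3*5 - d4/5 = 64/5
  d7 = d1*3 = 42
  d8 = d3/5 - d7 - d5*4 = -268/5
  d9 = d3/3 + d5 = 11/3
Walk from origin (0, 0):
  seg 1: up by d2 = 13 → (0, 13)
  seg 2: left by d7 = 42 → (-42, 13)
  seg 3: right by d4 = 1 → (-41, 13)
  seg 4: right by d3 = 2 → (-39, 13)
  seg 5: right by d9 = 11/3 → (-106/3, 13)
  seg 6: right by d5 = 3 → (-97/3, 13)
  seg 7: up by d2 = 13 → (-97/3, 26)

d5 = 3
d6 = 64/5
d7 = 42
d8 = -268/5
d9 = 11/3
endpoint = (-97/3, 26)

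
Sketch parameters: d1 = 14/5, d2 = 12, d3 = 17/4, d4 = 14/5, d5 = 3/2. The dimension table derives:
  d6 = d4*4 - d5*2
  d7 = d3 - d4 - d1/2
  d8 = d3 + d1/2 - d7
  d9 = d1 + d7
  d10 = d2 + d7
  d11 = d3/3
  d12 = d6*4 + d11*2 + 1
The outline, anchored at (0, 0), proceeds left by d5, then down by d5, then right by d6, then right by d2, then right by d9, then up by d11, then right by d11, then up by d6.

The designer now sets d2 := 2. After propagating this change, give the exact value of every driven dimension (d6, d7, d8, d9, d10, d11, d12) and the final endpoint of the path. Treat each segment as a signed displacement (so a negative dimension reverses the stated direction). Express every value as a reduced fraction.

d6 = 41/5
d7 = 1/20
d8 = 28/5
d9 = 57/20
d10 = 41/20
d11 = 17/12
d12 = 1099/30
endpoint = (389/30, 487/60)

Apply edit: d2 := 2
  d6 = d4*4 - d5*2 = 41/5
  d7 = d3 - d4 - d1/2 = 1/20
  d8 = d3 + d1/2 - d7 = 28/5
  d9 = d1 + d7 = 57/20
  d10 = d2 + d7 = 41/20
  d11 = d3/3 = 17/12
  d12 = d6*4 + d11*2 + 1 = 1099/30
Walk from origin (0, 0):
  seg 1: left by d5 = 3/2 → (-3/2, 0)
  seg 2: down by d5 = 3/2 → (-3/2, -3/2)
  seg 3: right by d6 = 41/5 → (67/10, -3/2)
  seg 4: right by d2 = 2 → (87/10, -3/2)
  seg 5: right by d9 = 57/20 → (231/20, -3/2)
  seg 6: up by d11 = 17/12 → (231/20, -1/12)
  seg 7: right by d11 = 17/12 → (389/30, -1/12)
  seg 8: up by d6 = 41/5 → (389/30, 487/60)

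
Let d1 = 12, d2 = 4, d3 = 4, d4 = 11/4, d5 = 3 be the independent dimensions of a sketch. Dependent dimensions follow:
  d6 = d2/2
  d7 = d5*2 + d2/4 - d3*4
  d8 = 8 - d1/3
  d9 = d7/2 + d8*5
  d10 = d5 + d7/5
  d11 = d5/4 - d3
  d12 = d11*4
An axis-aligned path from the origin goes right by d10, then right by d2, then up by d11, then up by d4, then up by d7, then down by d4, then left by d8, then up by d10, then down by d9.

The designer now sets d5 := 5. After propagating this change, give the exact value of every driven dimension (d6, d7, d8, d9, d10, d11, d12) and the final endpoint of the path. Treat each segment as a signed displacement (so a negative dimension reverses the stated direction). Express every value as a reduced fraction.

Apply edit: d5 := 5
  d6 = d2/2 = 2
  d7 = d5*2 + d2/4 - d3*4 = -5
  d8 = 8 - d1/3 = 4
  d9 = d7/2 + d8*5 = 35/2
  d10 = d5 + d7/5 = 4
  d11 = d5/4 - d3 = -11/4
  d12 = d11*4 = -11
Walk from origin (0, 0):
  seg 1: right by d10 = 4 → (4, 0)
  seg 2: right by d2 = 4 → (8, 0)
  seg 3: up by d11 = -11/4 → (8, -11/4)
  seg 4: up by d4 = 11/4 → (8, 0)
  seg 5: up by d7 = -5 → (8, -5)
  seg 6: down by d4 = 11/4 → (8, -31/4)
  seg 7: left by d8 = 4 → (4, -31/4)
  seg 8: up by d10 = 4 → (4, -15/4)
  seg 9: down by d9 = 35/2 → (4, -85/4)

d6 = 2
d7 = -5
d8 = 4
d9 = 35/2
d10 = 4
d11 = -11/4
d12 = -11
endpoint = (4, -85/4)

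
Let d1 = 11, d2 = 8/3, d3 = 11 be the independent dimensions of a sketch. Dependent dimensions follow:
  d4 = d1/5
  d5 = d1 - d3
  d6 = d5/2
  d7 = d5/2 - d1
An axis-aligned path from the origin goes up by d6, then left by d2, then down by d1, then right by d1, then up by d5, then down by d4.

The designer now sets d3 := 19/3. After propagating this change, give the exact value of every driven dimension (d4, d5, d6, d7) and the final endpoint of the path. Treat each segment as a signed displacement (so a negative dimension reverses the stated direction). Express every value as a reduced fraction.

Apply edit: d3 := 19/3
  d4 = d1/5 = 11/5
  d5 = d1 - d3 = 14/3
  d6 = d5/2 = 7/3
  d7 = d5/2 - d1 = -26/3
Walk from origin (0, 0):
  seg 1: up by d6 = 7/3 → (0, 7/3)
  seg 2: left by d2 = 8/3 → (-8/3, 7/3)
  seg 3: down by d1 = 11 → (-8/3, -26/3)
  seg 4: right by d1 = 11 → (25/3, -26/3)
  seg 5: up by d5 = 14/3 → (25/3, -4)
  seg 6: down by d4 = 11/5 → (25/3, -31/5)

d4 = 11/5
d5 = 14/3
d6 = 7/3
d7 = -26/3
endpoint = (25/3, -31/5)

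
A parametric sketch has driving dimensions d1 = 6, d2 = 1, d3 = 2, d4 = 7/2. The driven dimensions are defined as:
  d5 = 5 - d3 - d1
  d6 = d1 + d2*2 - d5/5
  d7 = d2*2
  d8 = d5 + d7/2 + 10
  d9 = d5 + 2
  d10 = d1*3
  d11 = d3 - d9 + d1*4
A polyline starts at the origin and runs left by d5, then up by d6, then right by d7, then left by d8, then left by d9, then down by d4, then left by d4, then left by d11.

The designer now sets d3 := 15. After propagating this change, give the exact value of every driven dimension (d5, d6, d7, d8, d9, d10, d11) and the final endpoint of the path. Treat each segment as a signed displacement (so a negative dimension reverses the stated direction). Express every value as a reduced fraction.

Apply edit: d3 := 15
  d5 = 5 - d3 - d1 = -16
  d6 = d1 + d2*2 - d5/5 = 56/5
  d7 = d2*2 = 2
  d8 = d5 + d7/2 + 10 = -5
  d9 = d5 + 2 = -14
  d10 = d1*3 = 18
  d11 = d3 - d9 + d1*4 = 53
Walk from origin (0, 0):
  seg 1: left by d5 = -16 → (16, 0)
  seg 2: up by d6 = 56/5 → (16, 56/5)
  seg 3: right by d7 = 2 → (18, 56/5)
  seg 4: left by d8 = -5 → (23, 56/5)
  seg 5: left by d9 = -14 → (37, 56/5)
  seg 6: down by d4 = 7/2 → (37, 77/10)
  seg 7: left by d4 = 7/2 → (67/2, 77/10)
  seg 8: left by d11 = 53 → (-39/2, 77/10)

d5 = -16
d6 = 56/5
d7 = 2
d8 = -5
d9 = -14
d10 = 18
d11 = 53
endpoint = (-39/2, 77/10)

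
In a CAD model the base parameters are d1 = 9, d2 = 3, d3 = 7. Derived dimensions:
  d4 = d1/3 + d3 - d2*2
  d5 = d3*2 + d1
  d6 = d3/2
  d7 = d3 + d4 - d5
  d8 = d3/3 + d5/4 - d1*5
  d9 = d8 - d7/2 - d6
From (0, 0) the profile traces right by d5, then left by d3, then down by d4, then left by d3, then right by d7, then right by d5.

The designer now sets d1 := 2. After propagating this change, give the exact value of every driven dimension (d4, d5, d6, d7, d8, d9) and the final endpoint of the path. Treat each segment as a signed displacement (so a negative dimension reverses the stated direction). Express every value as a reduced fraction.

d4 = 5/3
d5 = 16
d6 = 7/2
d7 = -22/3
d8 = -11/3
d9 = -7/2
endpoint = (32/3, -5/3)

Apply edit: d1 := 2
  d4 = d1/3 + d3 - d2*2 = 5/3
  d5 = d3*2 + d1 = 16
  d6 = d3/2 = 7/2
  d7 = d3 + d4 - d5 = -22/3
  d8 = d3/3 + d5/4 - d1*5 = -11/3
  d9 = d8 - d7/2 - d6 = -7/2
Walk from origin (0, 0):
  seg 1: right by d5 = 16 → (16, 0)
  seg 2: left by d3 = 7 → (9, 0)
  seg 3: down by d4 = 5/3 → (9, -5/3)
  seg 4: left by d3 = 7 → (2, -5/3)
  seg 5: right by d7 = -22/3 → (-16/3, -5/3)
  seg 6: right by d5 = 16 → (32/3, -5/3)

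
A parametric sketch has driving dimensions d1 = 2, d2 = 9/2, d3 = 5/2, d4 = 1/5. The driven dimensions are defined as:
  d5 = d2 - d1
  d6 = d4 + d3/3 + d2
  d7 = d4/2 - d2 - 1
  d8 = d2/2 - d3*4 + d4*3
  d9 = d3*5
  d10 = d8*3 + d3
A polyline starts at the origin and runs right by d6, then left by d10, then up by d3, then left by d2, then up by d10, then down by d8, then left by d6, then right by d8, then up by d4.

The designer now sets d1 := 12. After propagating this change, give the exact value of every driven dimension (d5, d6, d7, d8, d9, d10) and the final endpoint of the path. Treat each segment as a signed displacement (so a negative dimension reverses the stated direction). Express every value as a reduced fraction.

d5 = -15/2
d6 = 83/15
d7 = -27/5
d8 = -143/20
d9 = 25/2
d10 = -379/20
endpoint = (73/10, -91/10)

Apply edit: d1 := 12
  d5 = d2 - d1 = -15/2
  d6 = d4 + d3/3 + d2 = 83/15
  d7 = d4/2 - d2 - 1 = -27/5
  d8 = d2/2 - d3*4 + d4*3 = -143/20
  d9 = d3*5 = 25/2
  d10 = d8*3 + d3 = -379/20
Walk from origin (0, 0):
  seg 1: right by d6 = 83/15 → (83/15, 0)
  seg 2: left by d10 = -379/20 → (1469/60, 0)
  seg 3: up by d3 = 5/2 → (1469/60, 5/2)
  seg 4: left by d2 = 9/2 → (1199/60, 5/2)
  seg 5: up by d10 = -379/20 → (1199/60, -329/20)
  seg 6: down by d8 = -143/20 → (1199/60, -93/10)
  seg 7: left by d6 = 83/15 → (289/20, -93/10)
  seg 8: right by d8 = -143/20 → (73/10, -93/10)
  seg 9: up by d4 = 1/5 → (73/10, -91/10)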